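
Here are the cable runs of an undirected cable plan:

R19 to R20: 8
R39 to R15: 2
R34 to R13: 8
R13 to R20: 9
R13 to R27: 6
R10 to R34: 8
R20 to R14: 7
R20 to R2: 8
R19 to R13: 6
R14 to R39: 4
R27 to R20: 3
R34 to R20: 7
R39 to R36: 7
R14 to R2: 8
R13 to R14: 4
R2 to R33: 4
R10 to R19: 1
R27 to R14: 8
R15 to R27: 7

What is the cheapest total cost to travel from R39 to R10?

15

Candidate routes:
R39–R14–R20–R19–R10: 4+7+8+1 = 20
R39–R14–R13–R19–R10: 4+4+6+1 = 15
The minimum is 15 via R39–R14–R13–R19–R10.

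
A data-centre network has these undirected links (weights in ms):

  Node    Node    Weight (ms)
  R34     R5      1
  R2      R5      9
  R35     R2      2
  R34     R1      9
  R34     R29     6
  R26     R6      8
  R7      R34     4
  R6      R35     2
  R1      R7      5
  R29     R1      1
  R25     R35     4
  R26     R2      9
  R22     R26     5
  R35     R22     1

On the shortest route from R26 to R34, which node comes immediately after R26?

R22

Candidate routes:
R26–R2–R5–R34: 9+9+1 = 19
R26–R22–R35–R2–R5–R34: 5+1+2+9+1 = 18
R26–R6–R35–R2–R5–R34: 8+2+2+9+1 = 22
Cheapest is R26–R22–R35–R2–R5–R34 at 18 ms.
So from R26 the first move is to R22.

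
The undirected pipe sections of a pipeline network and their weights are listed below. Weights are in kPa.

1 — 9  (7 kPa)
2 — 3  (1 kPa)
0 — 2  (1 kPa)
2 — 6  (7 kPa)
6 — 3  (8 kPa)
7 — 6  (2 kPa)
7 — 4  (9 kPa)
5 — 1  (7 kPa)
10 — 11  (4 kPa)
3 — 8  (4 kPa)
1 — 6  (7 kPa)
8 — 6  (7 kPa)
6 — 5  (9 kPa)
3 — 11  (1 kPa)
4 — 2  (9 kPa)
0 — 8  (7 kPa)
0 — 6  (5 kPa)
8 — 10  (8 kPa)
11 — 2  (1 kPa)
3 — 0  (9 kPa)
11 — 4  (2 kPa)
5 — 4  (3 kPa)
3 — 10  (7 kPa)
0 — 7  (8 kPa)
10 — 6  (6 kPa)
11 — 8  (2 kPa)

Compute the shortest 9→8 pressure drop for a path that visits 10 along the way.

26 kPa

Shortest 9→10: 9 → 1 → 6 → 10 = 20
Best 10 to 8: 10 → 11 → 8 costing 6
Total via 10: 20 + 6 = 26 kPa.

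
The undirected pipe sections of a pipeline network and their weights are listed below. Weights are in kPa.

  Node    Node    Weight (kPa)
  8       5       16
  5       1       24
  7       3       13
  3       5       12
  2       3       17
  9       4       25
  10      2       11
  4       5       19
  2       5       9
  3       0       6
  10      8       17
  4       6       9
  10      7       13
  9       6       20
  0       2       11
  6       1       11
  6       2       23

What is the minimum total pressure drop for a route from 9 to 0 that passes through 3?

62 kPa

Shortest 9→3: 9 → 4 → 5 → 3 = 56
Best 3 to 0: 3 → 0 costing 6
Total via 3: 56 + 6 = 62 kPa.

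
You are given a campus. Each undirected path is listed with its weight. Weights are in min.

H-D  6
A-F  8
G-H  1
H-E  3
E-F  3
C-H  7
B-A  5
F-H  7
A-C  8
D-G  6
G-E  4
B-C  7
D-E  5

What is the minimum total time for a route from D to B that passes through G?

Shortest D→G: D–G = 6
Best G to B: G–H–C–B costing 15
Total via G: 6 + 15 = 21 min.

21 min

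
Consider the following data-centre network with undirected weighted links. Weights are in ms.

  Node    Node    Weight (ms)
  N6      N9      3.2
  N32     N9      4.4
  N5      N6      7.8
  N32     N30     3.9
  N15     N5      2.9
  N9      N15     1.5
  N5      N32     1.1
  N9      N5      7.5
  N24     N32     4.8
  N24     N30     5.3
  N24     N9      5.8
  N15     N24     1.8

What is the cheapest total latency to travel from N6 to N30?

11.5 ms

Running Dijkstra from N6:
N6: 0
N9: 3.2  (via N6)
N15: 4.7  (via N9)
N24: 6.5  (via N15)
N32: 7.6  (via N9)
N5: 7.6  (via N15)
N30: 11.5  (via N32)
Shortest route: N6 → N9 → N32 → N30 = 11.5 ms.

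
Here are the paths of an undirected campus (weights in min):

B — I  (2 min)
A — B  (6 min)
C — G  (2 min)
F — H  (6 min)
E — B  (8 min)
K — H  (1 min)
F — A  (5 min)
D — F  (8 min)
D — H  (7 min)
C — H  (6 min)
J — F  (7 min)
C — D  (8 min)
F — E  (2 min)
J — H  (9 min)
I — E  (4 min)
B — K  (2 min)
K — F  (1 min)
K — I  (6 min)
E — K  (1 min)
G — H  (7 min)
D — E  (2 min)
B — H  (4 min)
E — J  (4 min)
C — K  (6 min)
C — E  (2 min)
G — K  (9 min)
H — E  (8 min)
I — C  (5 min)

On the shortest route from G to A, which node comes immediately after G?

Candidate routes:
G → C → E → F → A: 2+2+2+5 = 11
G → C → E → K → B → A: 2+2+1+2+6 = 13
Cheapest is G → C → E → F → A at 11 min.
So from G the first move is to C.

C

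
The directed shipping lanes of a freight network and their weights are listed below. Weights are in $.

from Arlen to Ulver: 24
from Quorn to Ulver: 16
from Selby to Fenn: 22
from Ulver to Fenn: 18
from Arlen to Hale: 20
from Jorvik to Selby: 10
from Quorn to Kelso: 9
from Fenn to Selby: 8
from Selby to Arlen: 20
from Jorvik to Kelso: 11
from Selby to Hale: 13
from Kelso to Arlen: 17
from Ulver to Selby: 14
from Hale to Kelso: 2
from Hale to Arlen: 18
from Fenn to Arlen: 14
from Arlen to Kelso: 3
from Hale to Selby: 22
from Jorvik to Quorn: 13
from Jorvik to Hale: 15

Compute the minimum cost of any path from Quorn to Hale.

$43

Enumerating some paths:
Quorn - Kelso - Arlen - Hale: 9+17+20 = 46
Quorn - Ulver - Selby - Hale: 16+14+13 = 43
The minimum is $43 via Quorn - Ulver - Selby - Hale.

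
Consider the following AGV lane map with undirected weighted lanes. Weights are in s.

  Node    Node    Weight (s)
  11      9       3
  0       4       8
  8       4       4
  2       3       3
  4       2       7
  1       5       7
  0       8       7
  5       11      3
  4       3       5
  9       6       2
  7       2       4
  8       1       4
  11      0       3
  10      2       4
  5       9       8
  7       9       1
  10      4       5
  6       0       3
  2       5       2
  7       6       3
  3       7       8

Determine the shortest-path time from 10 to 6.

11 s

Shortest distances from 10:
10: 0
2: 4  (via 10)
4: 5  (via 10)
5: 6  (via 2)
3: 7  (via 2)
7: 8  (via 2)
8: 9  (via 4)
9: 9  (via 7)
11: 9  (via 5)
6: 11  (via 7)
Shortest route: 10–2–7–6 = 11 s.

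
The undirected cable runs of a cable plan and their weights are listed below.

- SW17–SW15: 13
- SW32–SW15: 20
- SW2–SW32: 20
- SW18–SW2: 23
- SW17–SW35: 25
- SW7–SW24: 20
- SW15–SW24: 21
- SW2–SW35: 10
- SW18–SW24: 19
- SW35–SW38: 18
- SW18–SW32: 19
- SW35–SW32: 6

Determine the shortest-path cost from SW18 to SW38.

43

Compare a few routes:
SW18 → SW2 → SW35 → SW38: 23+10+18 = 51
SW18 → SW32 → SW35 → SW38: 19+6+18 = 43
The minimum is 43 via SW18 → SW32 → SW35 → SW38.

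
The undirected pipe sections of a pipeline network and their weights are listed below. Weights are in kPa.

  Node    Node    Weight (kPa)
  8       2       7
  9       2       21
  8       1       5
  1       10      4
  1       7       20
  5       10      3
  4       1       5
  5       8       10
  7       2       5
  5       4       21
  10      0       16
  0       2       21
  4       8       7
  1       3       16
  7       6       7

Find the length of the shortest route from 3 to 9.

Compare a few routes:
3 → 1 → 4 → 8 → 2 → 9: 16+5+7+7+21 = 56
3 → 1 → 10 → 5 → 8 → 2 → 9: 16+4+3+10+7+21 = 61
3 → 1 → 8 → 2 → 9: 16+5+7+21 = 49
The minimum is 49 kPa via 3 → 1 → 8 → 2 → 9.

49 kPa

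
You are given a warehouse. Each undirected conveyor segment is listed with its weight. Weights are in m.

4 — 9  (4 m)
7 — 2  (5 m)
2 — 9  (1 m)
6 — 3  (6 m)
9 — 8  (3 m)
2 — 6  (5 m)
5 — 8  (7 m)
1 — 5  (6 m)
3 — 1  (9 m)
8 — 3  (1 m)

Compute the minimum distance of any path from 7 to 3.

Enumerating some paths:
7 - 2 - 6 - 3: 5+5+6 = 16
7 - 2 - 9 - 8 - 3: 5+1+3+1 = 10
Cheapest is 7 - 2 - 9 - 8 - 3 at 10 m.

10 m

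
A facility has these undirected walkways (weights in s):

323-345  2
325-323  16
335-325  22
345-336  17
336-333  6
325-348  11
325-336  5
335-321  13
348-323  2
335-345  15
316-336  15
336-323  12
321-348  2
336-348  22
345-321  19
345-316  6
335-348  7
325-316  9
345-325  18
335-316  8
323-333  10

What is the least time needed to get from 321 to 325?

13 s

Compare a few routes:
321 → 348 → 323 → 325: 2+2+16 = 20
321 → 348 → 325: 2+11 = 13
321 → 348 → 323 → 345 → 316 → 325: 2+2+2+6+9 = 21
Cheapest is 321 → 348 → 325 at 13 s.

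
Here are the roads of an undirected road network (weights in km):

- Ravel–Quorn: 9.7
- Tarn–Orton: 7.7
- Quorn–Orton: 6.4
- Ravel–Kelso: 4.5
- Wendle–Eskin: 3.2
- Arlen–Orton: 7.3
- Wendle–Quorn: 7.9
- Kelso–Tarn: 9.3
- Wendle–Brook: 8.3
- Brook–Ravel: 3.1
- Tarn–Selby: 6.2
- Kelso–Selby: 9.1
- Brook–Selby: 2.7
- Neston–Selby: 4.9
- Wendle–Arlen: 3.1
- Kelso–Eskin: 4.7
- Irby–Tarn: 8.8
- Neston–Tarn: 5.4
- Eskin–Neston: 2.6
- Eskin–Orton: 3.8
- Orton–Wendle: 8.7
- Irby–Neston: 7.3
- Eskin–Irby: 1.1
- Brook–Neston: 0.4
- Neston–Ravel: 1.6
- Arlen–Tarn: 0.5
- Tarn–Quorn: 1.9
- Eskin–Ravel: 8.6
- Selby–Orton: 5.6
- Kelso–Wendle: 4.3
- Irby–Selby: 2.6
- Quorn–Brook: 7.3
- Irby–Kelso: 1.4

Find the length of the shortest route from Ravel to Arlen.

Shortest distances from Ravel:
Ravel: 0
Neston: 1.6  (via Ravel)
Brook: 2  (via Neston)
Eskin: 4.2  (via Neston)
Kelso: 4.5  (via Ravel)
Selby: 4.7  (via Brook)
Irby: 5.3  (via Eskin)
Tarn: 7  (via Neston)
Wendle: 7.4  (via Eskin)
Arlen: 7.5  (via Tarn)
Shortest route: Ravel → Neston → Tarn → Arlen = 7.5 km.

7.5 km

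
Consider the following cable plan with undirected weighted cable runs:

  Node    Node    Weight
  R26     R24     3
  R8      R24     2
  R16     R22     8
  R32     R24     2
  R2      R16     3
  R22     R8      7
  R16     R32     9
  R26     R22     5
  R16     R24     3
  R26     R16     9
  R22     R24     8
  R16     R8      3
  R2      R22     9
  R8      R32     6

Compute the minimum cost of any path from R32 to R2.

Candidate routes:
R32–R24–R8–R16–R2: 2+2+3+3 = 10
R32–R8–R16–R2: 6+3+3 = 12
R32–R24–R16–R2: 2+3+3 = 8
The minimum is 8 via R32–R24–R16–R2.

8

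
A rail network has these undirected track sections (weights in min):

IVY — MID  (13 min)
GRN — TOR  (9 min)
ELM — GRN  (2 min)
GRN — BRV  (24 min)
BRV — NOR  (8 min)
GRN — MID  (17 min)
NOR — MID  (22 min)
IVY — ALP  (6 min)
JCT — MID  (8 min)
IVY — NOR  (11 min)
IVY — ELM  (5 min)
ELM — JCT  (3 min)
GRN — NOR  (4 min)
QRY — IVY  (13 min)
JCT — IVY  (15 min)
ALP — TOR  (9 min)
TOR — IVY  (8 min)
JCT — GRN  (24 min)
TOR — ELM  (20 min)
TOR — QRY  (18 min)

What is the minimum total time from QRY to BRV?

32 min

Running Dijkstra from QRY:
QRY: 0
IVY: 13  (via QRY)
TOR: 18  (via QRY)
ELM: 18  (via IVY)
ALP: 19  (via IVY)
GRN: 20  (via ELM)
JCT: 21  (via ELM)
NOR: 24  (via IVY)
MID: 26  (via IVY)
BRV: 32  (via NOR)
Shortest route: QRY–IVY–NOR–BRV = 32 min.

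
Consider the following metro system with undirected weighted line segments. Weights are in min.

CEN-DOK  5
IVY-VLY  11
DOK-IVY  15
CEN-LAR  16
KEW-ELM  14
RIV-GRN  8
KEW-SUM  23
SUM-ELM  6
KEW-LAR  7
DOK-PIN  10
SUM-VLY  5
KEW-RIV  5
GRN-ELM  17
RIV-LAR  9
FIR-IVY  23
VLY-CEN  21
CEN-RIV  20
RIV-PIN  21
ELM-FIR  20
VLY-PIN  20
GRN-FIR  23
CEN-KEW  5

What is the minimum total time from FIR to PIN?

48 min

Shortest distances from FIR:
FIR: 0
ELM: 20  (via FIR)
GRN: 23  (via FIR)
IVY: 23  (via FIR)
SUM: 26  (via ELM)
RIV: 31  (via GRN)
VLY: 31  (via SUM)
KEW: 34  (via ELM)
DOK: 38  (via IVY)
CEN: 39  (via KEW)
LAR: 40  (via RIV)
PIN: 48  (via DOK)
Shortest route: FIR–IVY–DOK–PIN = 48 min.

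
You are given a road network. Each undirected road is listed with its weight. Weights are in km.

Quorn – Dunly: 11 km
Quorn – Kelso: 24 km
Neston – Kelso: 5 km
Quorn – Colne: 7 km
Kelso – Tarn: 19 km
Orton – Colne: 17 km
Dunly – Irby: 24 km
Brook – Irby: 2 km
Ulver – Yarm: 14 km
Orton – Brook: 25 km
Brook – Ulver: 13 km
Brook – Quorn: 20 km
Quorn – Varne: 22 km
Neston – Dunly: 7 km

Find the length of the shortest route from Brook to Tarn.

57 km

Enumerating some paths:
Brook - Quorn - Dunly - Neston - Kelso - Tarn: 20+11+7+5+19 = 62
Brook - Irby - Dunly - Neston - Kelso - Tarn: 2+24+7+5+19 = 57
Cheapest is Brook - Irby - Dunly - Neston - Kelso - Tarn at 57 km.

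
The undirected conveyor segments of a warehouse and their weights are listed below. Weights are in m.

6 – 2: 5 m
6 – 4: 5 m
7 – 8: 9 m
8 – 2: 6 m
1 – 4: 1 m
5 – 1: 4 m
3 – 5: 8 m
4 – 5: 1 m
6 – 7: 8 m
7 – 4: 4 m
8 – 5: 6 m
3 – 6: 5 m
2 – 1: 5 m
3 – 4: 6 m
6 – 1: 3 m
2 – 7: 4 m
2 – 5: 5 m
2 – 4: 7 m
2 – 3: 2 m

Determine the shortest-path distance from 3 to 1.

Running Dijkstra from 3:
3: 0
2: 2  (via 3)
6: 5  (via 3)
4: 6  (via 3)
7: 6  (via 2)
1: 7  (via 2)
Shortest route: 3 → 2 → 1 = 7 m.

7 m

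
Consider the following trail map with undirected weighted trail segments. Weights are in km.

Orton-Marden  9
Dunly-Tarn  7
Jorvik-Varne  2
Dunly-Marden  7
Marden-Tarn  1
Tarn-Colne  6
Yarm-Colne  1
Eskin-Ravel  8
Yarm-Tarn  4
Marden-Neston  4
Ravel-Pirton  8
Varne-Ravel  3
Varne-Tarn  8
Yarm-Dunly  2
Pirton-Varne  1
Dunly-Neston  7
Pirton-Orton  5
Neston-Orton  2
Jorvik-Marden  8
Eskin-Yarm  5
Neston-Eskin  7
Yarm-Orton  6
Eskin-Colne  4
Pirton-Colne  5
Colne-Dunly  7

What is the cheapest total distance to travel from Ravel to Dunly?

12 km

Running Dijkstra from Ravel:
Ravel: 0
Varne: 3  (via Ravel)
Pirton: 4  (via Varne)
Jorvik: 5  (via Varne)
Eskin: 8  (via Ravel)
Colne: 9  (via Pirton)
Orton: 9  (via Pirton)
Yarm: 10  (via Colne)
Tarn: 11  (via Varne)
Neston: 11  (via Orton)
Dunly: 12  (via Yarm)
Shortest route: Ravel → Varne → Pirton → Colne → Yarm → Dunly = 12 km.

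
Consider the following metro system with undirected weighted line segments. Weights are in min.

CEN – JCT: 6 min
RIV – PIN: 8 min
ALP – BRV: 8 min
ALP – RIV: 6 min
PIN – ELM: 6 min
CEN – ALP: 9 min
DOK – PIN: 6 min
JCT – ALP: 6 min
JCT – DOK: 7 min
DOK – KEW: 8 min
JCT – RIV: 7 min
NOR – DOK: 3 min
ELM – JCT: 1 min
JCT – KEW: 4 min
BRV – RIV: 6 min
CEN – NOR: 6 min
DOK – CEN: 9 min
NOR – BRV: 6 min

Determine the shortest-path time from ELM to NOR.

Candidate routes:
ELM → JCT → DOK → NOR: 1+7+3 = 11
ELM → PIN → DOK → NOR: 6+6+3 = 15
ELM → JCT → CEN → NOR: 1+6+6 = 13
The minimum is 11 min via ELM → JCT → DOK → NOR.

11 min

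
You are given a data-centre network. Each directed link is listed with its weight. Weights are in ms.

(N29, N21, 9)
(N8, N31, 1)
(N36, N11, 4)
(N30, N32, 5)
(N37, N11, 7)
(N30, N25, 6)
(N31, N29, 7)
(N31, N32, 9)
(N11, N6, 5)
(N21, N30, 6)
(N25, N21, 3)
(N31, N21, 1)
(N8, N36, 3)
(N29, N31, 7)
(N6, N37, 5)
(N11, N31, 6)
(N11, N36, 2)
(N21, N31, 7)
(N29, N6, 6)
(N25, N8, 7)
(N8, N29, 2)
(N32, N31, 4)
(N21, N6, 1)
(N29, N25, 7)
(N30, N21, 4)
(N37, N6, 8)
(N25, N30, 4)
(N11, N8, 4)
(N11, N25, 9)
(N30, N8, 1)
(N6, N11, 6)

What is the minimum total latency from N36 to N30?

Running Dijkstra from N36:
N36: 0
N11: 4  (via N36)
N8: 8  (via N11)
N31: 9  (via N8)
N6: 9  (via N11)
N29: 10  (via N8)
N21: 10  (via N31)
N25: 13  (via N11)
N37: 14  (via N6)
N30: 16  (via N21)
Shortest route: N36 → N11 → N8 → N31 → N21 → N30 = 16 ms.

16 ms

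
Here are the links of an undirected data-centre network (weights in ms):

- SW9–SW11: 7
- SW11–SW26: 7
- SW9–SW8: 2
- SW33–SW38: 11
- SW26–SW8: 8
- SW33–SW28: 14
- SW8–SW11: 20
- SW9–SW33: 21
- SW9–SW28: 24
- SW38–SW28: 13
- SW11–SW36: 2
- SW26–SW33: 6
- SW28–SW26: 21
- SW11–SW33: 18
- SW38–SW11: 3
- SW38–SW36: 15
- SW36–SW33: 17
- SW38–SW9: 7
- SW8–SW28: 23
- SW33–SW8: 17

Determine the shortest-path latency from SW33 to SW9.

Enumerating some paths:
SW33 → SW8 → SW9: 17+2 = 19
SW33 → SW26 → SW8 → SW9: 6+8+2 = 16
SW33 → SW26 → SW11 → SW9: 6+7+7 = 20
SW33 → SW38 → SW9: 11+7 = 18
Cheapest is SW33 → SW26 → SW8 → SW9 at 16 ms.

16 ms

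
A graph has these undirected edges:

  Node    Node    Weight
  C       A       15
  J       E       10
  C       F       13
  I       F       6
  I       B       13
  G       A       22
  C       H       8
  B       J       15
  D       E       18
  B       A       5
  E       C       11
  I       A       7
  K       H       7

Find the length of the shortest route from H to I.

27

Compare a few routes:
H - C - A - I: 8+15+7 = 30
H - C - F - I: 8+13+6 = 27
H - C - A - B - I: 8+15+5+13 = 41
Cheapest is H - C - F - I at 27.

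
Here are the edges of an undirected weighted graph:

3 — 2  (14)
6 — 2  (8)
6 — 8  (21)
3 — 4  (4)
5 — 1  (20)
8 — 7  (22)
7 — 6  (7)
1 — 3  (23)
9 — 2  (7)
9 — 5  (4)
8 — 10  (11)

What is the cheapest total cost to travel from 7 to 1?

Settle nodes by increasing distance from 7:
7: 0
6: 7  (via 7)
2: 15  (via 6)
8: 22  (via 7)
9: 22  (via 2)
5: 26  (via 9)
3: 29  (via 2)
4: 33  (via 3)
10: 33  (via 8)
1: 46  (via 5)
Shortest route: 7 → 6 → 2 → 9 → 5 → 1 = 46.

46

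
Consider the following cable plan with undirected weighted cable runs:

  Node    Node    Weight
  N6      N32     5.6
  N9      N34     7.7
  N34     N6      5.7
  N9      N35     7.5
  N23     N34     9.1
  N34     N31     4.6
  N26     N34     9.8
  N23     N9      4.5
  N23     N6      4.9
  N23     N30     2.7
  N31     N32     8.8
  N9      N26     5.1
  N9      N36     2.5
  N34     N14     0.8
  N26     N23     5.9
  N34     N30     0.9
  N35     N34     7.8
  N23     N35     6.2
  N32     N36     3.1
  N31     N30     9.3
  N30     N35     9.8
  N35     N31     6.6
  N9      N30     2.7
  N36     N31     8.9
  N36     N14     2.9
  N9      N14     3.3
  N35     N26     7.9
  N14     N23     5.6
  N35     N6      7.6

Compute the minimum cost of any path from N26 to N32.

10.7

Enumerating some paths:
N26 → N9 → N30 → N34 → N14 → N36 → N32: 5.1+2.7+0.9+0.8+2.9+3.1 = 15.5
N26 → N9 → N36 → N32: 5.1+2.5+3.1 = 10.7
N26 → N9 → N14 → N36 → N32: 5.1+3.3+2.9+3.1 = 14.4
Cheapest is N26 → N9 → N36 → N32 at 10.7.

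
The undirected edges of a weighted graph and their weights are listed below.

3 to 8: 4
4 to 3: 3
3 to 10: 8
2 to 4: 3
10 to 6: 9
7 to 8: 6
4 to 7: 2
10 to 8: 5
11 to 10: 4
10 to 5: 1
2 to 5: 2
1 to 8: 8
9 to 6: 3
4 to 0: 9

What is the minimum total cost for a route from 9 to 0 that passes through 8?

33

Best 9 to 8: 9–6–10–8 costing 17
Best 8 to 0: 8–3–4–0 costing 16
Total via 8: 17 + 16 = 33.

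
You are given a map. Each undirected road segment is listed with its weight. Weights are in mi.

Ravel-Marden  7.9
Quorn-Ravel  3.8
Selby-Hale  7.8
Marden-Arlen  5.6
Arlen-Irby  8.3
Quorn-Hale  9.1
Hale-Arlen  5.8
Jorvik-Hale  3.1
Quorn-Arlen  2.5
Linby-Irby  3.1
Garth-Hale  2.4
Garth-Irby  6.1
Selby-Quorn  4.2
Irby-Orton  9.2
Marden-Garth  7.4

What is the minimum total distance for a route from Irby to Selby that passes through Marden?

25.8 mi

Best Irby to Marden: Irby–Garth–Marden costing 13.5
Shortest Marden→Selby: Marden–Arlen–Quorn–Selby = 12.3
Total via Marden: 13.5 + 12.3 = 25.8 mi.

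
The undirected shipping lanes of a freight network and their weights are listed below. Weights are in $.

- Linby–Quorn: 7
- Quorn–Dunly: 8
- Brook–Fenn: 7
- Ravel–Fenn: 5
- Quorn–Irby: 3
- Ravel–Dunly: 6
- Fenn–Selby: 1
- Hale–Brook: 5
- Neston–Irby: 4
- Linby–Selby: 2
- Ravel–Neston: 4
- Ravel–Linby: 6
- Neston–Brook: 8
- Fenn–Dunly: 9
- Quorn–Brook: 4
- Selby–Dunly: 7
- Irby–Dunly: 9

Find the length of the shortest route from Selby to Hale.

$13

Settle nodes by increasing distance from Selby:
Selby: 0
Fenn: 1  (via Selby)
Linby: 2  (via Selby)
Ravel: 6  (via Fenn)
Dunly: 7  (via Selby)
Brook: 8  (via Fenn)
Quorn: 9  (via Linby)
Neston: 10  (via Ravel)
Irby: 12  (via Quorn)
Hale: 13  (via Brook)
Shortest route: Selby–Fenn–Brook–Hale = $13.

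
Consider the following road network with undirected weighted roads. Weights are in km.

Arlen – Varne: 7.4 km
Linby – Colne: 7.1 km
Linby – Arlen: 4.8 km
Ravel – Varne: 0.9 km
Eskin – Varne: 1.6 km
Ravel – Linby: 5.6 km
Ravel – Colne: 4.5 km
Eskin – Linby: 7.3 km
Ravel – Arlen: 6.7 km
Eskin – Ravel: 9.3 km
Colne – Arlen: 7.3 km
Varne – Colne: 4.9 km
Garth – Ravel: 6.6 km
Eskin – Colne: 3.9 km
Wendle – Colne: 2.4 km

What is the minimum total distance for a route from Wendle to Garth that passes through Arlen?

Shortest Wendle→Arlen: Wendle → Colne → Arlen = 9.7
Best Arlen to Garth: Arlen → Ravel → Garth costing 13.3
Total via Arlen: 9.7 + 13.3 = 23 km.

23 km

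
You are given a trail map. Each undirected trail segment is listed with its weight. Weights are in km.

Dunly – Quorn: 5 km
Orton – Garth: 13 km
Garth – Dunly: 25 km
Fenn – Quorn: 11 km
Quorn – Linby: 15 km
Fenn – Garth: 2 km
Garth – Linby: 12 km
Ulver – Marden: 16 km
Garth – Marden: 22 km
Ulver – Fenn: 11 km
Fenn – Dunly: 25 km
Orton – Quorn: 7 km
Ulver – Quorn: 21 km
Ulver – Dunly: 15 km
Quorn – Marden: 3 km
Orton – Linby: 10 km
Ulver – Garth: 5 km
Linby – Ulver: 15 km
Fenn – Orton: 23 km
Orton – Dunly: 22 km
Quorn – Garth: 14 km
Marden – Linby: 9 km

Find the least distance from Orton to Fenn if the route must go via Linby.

Shortest Orton→Linby: Orton–Linby = 10
Best Linby to Fenn: Linby–Garth–Fenn costing 14
Total via Linby: 10 + 14 = 24 km.

24 km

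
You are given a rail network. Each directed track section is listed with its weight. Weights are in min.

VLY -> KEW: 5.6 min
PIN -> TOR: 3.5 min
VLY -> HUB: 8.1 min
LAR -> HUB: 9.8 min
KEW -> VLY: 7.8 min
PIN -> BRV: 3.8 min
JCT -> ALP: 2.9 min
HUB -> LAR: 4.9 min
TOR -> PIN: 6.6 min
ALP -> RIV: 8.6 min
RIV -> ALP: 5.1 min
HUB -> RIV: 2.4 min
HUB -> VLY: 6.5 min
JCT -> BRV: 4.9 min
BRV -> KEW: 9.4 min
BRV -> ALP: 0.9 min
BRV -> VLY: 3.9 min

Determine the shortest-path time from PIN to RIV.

Enumerating some paths:
PIN → BRV → KEW → VLY → HUB → RIV: 3.8+9.4+7.8+8.1+2.4 = 31.5
PIN → BRV → VLY → HUB → RIV: 3.8+3.9+8.1+2.4 = 18.2
PIN → BRV → ALP → RIV: 3.8+0.9+8.6 = 13.3
The minimum is 13.3 min via PIN → BRV → ALP → RIV.

13.3 min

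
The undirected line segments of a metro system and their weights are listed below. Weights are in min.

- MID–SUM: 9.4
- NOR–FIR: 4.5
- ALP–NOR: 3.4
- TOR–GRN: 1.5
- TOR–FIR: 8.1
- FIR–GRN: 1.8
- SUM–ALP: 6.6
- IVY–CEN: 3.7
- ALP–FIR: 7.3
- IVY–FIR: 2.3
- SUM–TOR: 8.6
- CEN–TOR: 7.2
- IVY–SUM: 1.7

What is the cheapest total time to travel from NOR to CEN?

Candidate routes:
NOR - FIR - IVY - CEN: 4.5+2.3+3.7 = 10.5
NOR - FIR - GRN - TOR - CEN: 4.5+1.8+1.5+7.2 = 15
The minimum is 10.5 min via NOR - FIR - IVY - CEN.

10.5 min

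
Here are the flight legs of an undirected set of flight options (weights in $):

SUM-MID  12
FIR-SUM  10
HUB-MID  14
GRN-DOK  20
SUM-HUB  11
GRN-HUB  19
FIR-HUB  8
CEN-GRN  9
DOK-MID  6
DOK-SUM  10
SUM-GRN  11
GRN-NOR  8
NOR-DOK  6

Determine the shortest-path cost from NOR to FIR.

Enumerating some paths:
NOR - DOK - SUM - FIR: 6+10+10 = 26
NOR - DOK - MID - SUM - FIR: 6+6+12+10 = 34
NOR - GRN - SUM - FIR: 8+11+10 = 29
Cheapest is NOR - DOK - SUM - FIR at $26.

$26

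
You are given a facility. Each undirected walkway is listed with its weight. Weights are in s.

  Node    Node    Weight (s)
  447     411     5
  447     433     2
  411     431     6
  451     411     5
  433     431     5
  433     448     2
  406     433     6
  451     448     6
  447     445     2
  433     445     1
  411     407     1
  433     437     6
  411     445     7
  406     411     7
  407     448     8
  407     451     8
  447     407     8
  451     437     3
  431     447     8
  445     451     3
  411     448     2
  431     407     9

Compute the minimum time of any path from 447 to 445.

2 s

Shortest distances from 447:
447: 0
433: 2  (via 447)
445: 2  (via 447)
Shortest route: 447–445 = 2 s.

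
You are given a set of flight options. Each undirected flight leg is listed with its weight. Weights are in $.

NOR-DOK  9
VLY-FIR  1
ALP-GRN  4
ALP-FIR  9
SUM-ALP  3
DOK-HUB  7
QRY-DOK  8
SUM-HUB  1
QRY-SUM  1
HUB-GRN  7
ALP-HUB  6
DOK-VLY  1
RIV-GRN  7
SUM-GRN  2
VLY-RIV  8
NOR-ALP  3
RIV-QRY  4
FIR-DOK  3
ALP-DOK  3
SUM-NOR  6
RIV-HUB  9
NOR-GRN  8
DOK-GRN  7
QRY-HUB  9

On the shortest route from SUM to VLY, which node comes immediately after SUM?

ALP

Enumerating some paths:
SUM - HUB - DOK - VLY: 1+7+1 = 9
SUM - ALP - DOK - VLY: 3+3+1 = 7
SUM - GRN - DOK - VLY: 2+7+1 = 10
The minimum is $7 via SUM - ALP - DOK - VLY.
So from SUM the first move is to ALP.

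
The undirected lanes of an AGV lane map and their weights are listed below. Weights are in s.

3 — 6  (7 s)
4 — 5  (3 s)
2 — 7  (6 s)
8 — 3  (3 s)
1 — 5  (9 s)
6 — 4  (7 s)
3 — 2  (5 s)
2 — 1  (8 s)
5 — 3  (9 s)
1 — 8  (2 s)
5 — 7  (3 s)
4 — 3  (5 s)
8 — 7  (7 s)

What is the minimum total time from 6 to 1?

12 s

Compare a few routes:
6–4–5–1: 7+3+9 = 19
6–4–3–8–1: 7+5+3+2 = 17
6–3–8–1: 7+3+2 = 12
6–3–2–1: 7+5+8 = 20
Cheapest is 6–3–8–1 at 12 s.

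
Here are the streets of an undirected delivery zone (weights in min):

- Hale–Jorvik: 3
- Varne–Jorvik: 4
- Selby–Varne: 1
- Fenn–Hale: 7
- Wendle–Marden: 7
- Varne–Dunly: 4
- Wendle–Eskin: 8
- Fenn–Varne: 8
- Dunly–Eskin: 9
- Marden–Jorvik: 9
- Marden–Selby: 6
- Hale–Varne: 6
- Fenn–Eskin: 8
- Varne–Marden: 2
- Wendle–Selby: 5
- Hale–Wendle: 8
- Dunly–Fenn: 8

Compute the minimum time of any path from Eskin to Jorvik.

17 min

Running Dijkstra from Eskin:
Eskin: 0
Wendle: 8  (via Eskin)
Fenn: 8  (via Eskin)
Dunly: 9  (via Eskin)
Varne: 13  (via Dunly)
Selby: 13  (via Wendle)
Hale: 15  (via Fenn)
Marden: 15  (via Wendle)
Jorvik: 17  (via Varne)
Shortest route: Eskin–Dunly–Varne–Jorvik = 17 min.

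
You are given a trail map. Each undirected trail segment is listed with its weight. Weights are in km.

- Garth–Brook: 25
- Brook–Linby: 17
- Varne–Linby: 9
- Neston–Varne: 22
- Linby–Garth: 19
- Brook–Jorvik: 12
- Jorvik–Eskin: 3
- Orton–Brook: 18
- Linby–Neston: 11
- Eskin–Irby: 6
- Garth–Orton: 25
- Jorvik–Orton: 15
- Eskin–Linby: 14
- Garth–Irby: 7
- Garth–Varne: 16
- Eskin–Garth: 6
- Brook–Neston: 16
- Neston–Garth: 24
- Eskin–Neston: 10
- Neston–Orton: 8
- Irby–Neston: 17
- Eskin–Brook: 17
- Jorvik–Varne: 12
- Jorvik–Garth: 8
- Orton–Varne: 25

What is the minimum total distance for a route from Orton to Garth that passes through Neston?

24 km

Shortest Orton→Neston: Orton–Neston = 8
Shortest Neston→Garth: Neston–Eskin–Garth = 16
Total via Neston: 8 + 16 = 24 km.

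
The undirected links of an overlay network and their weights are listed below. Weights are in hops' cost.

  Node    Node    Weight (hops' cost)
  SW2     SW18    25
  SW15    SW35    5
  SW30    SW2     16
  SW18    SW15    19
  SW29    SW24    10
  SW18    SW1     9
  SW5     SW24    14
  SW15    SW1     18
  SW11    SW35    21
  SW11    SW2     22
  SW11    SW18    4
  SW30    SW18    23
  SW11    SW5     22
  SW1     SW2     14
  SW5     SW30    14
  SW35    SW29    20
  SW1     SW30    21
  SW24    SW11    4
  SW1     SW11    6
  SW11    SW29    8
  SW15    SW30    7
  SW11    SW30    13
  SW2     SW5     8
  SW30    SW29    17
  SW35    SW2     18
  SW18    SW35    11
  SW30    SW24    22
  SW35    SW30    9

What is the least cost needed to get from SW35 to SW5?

23 hops' cost

Candidate routes:
SW35 - SW2 - SW5: 18+8 = 26
SW35 - SW30 - SW5: 9+14 = 23
SW35 - SW15 - SW30 - SW5: 5+7+14 = 26
Cheapest is SW35 - SW30 - SW5 at 23 hops' cost.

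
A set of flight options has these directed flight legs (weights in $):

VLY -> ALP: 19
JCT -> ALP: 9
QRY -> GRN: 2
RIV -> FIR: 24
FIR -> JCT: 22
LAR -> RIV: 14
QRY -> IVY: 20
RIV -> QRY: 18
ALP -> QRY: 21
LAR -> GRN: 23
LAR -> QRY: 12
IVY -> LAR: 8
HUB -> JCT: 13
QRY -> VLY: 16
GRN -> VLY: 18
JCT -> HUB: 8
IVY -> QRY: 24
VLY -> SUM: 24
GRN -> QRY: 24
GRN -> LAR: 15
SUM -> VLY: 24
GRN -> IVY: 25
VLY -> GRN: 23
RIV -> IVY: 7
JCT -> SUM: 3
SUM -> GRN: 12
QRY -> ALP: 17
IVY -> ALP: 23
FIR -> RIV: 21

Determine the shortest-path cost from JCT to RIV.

Shortest distances from JCT:
JCT: 0
SUM: 3  (via JCT)
HUB: 8  (via JCT)
ALP: 9  (via JCT)
GRN: 15  (via SUM)
VLY: 27  (via SUM)
QRY: 30  (via ALP)
LAR: 30  (via GRN)
IVY: 40  (via GRN)
RIV: 44  (via LAR)
Shortest route: JCT → SUM → GRN → LAR → RIV = $44.

$44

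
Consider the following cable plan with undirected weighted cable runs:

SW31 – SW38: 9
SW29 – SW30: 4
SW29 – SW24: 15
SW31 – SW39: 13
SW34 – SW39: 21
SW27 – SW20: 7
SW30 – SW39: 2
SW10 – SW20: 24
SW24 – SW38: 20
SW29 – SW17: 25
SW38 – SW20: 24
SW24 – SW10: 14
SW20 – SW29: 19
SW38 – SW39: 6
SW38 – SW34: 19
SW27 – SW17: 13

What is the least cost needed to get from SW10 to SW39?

Enumerating some paths:
SW10 → SW24 → SW38 → SW39: 14+20+6 = 40
SW10 → SW24 → SW29 → SW30 → SW39: 14+15+4+2 = 35
Cheapest is SW10 → SW24 → SW29 → SW30 → SW39 at 35.

35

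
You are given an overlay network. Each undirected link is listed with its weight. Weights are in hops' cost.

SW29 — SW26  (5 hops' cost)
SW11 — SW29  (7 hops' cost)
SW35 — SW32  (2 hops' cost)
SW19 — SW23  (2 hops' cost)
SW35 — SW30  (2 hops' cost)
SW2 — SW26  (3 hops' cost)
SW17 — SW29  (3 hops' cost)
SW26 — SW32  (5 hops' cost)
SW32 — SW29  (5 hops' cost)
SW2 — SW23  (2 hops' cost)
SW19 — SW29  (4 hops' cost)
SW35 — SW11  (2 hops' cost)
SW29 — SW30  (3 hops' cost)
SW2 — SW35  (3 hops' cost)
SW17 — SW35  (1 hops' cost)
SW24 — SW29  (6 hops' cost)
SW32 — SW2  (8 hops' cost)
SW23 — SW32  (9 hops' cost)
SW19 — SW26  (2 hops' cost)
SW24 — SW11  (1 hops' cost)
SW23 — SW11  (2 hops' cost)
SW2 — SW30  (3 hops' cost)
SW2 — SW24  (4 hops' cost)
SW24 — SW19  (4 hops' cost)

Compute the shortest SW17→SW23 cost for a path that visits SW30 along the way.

8 hops' cost

Shortest SW17→SW30: SW17 → SW35 → SW30 = 3
Best SW30 to SW23: SW30 → SW2 → SW23 costing 5
Total via SW30: 3 + 5 = 8 hops' cost.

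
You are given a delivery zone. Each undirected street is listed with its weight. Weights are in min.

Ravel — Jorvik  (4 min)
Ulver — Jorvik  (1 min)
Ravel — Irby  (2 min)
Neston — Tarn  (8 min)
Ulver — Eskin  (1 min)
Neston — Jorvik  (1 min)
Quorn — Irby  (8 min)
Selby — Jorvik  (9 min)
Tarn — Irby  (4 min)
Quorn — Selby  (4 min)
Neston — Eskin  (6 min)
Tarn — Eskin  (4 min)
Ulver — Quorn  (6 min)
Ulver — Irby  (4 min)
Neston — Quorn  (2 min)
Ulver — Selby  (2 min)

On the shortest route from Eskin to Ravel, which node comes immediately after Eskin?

Ulver

Compare a few routes:
Eskin - Tarn - Irby - Ravel: 4+4+2 = 10
Eskin - Ulver - Jorvik - Ravel: 1+1+4 = 6
Eskin - Ulver - Irby - Ravel: 1+4+2 = 7
The minimum is 6 min via Eskin - Ulver - Jorvik - Ravel.
So from Eskin the first move is to Ulver.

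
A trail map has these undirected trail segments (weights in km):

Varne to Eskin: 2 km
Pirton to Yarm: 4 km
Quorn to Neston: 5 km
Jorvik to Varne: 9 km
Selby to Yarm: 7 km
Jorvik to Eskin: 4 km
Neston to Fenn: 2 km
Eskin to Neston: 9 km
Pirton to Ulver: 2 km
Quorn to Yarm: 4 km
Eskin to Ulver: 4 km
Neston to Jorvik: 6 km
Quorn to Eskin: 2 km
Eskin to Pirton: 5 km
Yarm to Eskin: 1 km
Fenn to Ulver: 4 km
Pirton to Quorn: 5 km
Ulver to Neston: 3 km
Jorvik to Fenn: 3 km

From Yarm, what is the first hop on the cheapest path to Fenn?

Candidate routes:
Yarm–Eskin–Ulver–Fenn: 1+4+4 = 9
Yarm–Eskin–Ulver–Neston–Fenn: 1+4+3+2 = 10
Yarm–Pirton–Ulver–Fenn: 4+2+4 = 10
Yarm–Eskin–Jorvik–Fenn: 1+4+3 = 8
The minimum is 8 km via Yarm–Eskin–Jorvik–Fenn.
So from Yarm the first move is to Eskin.

Eskin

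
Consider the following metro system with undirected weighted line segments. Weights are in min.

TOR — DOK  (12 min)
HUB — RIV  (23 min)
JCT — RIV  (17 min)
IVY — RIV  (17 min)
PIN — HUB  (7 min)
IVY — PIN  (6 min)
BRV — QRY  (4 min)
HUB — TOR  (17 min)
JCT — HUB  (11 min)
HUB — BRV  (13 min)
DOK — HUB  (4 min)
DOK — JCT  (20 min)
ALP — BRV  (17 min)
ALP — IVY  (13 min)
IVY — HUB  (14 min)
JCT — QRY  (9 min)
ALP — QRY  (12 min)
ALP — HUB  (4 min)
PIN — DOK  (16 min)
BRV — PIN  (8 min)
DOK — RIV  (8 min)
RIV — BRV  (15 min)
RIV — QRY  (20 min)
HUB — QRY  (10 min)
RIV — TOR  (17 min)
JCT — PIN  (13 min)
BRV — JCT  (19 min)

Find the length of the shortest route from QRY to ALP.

Running Dijkstra from QRY:
QRY: 0
BRV: 4  (via QRY)
JCT: 9  (via QRY)
HUB: 10  (via QRY)
ALP: 12  (via QRY)
Shortest route: QRY → ALP = 12 min.

12 min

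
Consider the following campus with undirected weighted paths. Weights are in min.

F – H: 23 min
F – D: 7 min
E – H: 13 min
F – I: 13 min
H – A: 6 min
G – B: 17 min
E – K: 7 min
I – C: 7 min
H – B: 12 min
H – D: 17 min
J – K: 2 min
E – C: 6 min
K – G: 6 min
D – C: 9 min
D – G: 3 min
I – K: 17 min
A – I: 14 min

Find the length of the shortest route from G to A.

Shortest distances from G:
G: 0
D: 3  (via G)
K: 6  (via G)
J: 8  (via K)
F: 10  (via D)
C: 12  (via D)
E: 13  (via K)
B: 17  (via G)
I: 19  (via C)
H: 20  (via D)
A: 26  (via H)
Shortest route: G–D–H–A = 26 min.

26 min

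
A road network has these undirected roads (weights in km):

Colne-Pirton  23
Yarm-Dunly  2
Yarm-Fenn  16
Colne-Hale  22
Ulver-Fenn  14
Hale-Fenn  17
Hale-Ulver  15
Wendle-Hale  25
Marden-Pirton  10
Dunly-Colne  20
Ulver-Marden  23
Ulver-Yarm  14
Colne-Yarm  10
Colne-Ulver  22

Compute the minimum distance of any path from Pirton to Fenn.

47 km

Candidate routes:
Pirton → Marden → Ulver → Fenn: 10+23+14 = 47
Pirton → Colne → Yarm → Fenn: 23+10+16 = 49
Cheapest is Pirton → Marden → Ulver → Fenn at 47 km.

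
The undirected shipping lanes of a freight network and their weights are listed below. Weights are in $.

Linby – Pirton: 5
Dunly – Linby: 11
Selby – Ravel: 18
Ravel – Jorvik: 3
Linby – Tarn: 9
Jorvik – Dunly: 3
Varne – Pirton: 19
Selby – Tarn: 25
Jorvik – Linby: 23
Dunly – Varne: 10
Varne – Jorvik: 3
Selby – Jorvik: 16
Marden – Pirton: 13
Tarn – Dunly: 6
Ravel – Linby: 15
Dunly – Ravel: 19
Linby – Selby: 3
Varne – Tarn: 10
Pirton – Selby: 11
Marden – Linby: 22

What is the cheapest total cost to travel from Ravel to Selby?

Candidate routes:
Ravel - Selby: 18 = 18
Ravel - Jorvik - Selby: 3+16 = 19
Ravel - Jorvik - Dunly - Linby - Selby: 3+3+11+3 = 20
The minimum is $18 via Ravel - Selby.

$18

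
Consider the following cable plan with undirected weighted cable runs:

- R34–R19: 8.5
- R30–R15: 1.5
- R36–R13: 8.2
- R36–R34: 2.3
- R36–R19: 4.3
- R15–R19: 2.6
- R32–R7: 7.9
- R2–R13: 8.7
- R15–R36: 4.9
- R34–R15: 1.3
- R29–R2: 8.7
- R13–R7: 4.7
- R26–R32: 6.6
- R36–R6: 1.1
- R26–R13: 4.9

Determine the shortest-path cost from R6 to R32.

Settle nodes by increasing distance from R6:
R6: 0
R36: 1.1  (via R6)
R34: 3.4  (via R36)
R15: 4.7  (via R34)
R19: 5.4  (via R36)
R30: 6.2  (via R15)
R13: 9.3  (via R36)
R7: 14  (via R13)
R26: 14.2  (via R13)
R2: 18  (via R13)
R32: 20.8  (via R26)
Shortest route: R6–R36–R13–R26–R32 = 20.8.

20.8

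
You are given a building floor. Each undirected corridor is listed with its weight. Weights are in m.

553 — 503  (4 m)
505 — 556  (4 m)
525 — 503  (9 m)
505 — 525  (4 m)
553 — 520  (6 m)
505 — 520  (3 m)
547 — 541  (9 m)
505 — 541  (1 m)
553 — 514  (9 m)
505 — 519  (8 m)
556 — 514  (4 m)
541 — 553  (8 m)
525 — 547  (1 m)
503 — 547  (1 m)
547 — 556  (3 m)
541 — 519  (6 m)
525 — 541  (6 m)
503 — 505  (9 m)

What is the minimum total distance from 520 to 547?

8 m

Candidate routes:
520 - 505 - 525 - 547: 3+4+1 = 8
520 - 553 - 503 - 547: 6+4+1 = 11
520 - 505 - 556 - 547: 3+4+3 = 10
The minimum is 8 m via 520 - 505 - 525 - 547.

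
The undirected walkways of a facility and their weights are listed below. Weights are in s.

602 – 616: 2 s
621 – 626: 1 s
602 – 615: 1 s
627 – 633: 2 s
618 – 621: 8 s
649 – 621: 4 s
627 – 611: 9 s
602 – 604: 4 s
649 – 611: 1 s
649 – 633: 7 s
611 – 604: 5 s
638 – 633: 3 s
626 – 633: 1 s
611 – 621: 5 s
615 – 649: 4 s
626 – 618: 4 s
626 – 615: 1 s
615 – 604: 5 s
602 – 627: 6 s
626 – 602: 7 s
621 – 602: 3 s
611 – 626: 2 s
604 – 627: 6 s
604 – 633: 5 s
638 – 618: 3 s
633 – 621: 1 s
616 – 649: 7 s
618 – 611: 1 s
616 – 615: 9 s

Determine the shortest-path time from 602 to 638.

6 s

Running Dijkstra from 602:
602: 0
615: 1  (via 602)
626: 2  (via 615)
616: 2  (via 602)
621: 3  (via 602)
633: 3  (via 626)
604: 4  (via 602)
611: 4  (via 626)
618: 5  (via 611)
627: 5  (via 633)
649: 5  (via 615)
638: 6  (via 633)
Shortest route: 602 → 615 → 626 → 633 → 638 = 6 s.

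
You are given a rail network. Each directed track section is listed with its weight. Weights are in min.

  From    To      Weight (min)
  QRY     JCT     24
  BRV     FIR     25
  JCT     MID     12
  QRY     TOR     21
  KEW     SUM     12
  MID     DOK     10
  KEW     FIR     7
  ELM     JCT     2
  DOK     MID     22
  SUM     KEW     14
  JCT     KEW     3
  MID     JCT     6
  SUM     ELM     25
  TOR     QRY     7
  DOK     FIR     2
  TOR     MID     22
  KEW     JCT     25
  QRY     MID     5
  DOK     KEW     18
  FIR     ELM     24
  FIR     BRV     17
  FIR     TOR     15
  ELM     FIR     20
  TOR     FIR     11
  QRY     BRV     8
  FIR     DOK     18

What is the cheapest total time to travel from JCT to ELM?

34 min

Settle nodes by increasing distance from JCT:
JCT: 0
KEW: 3  (via JCT)
FIR: 10  (via KEW)
MID: 12  (via JCT)
SUM: 15  (via KEW)
DOK: 22  (via MID)
TOR: 25  (via FIR)
BRV: 27  (via FIR)
QRY: 32  (via TOR)
ELM: 34  (via FIR)
Shortest route: JCT → KEW → FIR → ELM = 34 min.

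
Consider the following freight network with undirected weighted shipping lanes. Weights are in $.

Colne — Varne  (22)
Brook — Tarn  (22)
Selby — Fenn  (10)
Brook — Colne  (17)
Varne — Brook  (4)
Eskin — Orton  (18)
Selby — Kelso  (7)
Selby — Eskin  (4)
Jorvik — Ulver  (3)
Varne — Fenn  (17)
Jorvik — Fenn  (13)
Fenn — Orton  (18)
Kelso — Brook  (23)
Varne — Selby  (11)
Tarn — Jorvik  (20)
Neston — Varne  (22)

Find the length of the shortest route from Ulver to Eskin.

Compare a few routes:
Ulver - Jorvik - Fenn - Varne - Selby - Eskin: 3+13+17+11+4 = 48
Ulver - Jorvik - Fenn - Selby - Eskin: 3+13+10+4 = 30
The minimum is $30 via Ulver - Jorvik - Fenn - Selby - Eskin.

$30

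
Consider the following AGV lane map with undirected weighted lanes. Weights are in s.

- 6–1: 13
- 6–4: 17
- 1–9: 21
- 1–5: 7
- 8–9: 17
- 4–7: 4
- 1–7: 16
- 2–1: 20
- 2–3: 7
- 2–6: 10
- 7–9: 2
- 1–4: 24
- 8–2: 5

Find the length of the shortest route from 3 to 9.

29 s

Candidate routes:
3–2–1–7–9: 7+20+16+2 = 45
3–2–6–4–7–9: 7+10+17+4+2 = 40
3–2–8–9: 7+5+17 = 29
The minimum is 29 s via 3–2–8–9.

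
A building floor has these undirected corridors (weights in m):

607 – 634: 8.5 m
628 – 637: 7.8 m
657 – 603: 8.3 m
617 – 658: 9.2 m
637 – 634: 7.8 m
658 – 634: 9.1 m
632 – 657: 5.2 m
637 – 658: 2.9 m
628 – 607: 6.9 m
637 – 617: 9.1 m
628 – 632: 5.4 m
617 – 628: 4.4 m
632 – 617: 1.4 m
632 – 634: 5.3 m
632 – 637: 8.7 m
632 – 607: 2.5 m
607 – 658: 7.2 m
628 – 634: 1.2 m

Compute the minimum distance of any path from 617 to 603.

Shortest distances from 617:
617: 0
632: 1.4  (via 617)
607: 3.9  (via 632)
628: 4.4  (via 617)
634: 5.6  (via 628)
657: 6.6  (via 632)
637: 9.1  (via 617)
658: 9.2  (via 617)
603: 14.9  (via 657)
Shortest route: 617–632–657–603 = 14.9 m.

14.9 m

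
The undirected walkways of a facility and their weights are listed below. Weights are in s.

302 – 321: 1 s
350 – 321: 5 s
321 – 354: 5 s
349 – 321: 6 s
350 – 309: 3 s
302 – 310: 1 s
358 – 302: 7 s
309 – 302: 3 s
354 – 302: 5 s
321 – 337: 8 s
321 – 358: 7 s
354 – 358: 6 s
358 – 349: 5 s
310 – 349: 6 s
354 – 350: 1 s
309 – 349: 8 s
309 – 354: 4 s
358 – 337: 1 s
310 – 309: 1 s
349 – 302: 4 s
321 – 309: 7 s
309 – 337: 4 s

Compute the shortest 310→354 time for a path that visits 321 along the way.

Best 310 to 321: 310 → 302 → 321 costing 2
Shortest 321→354: 321 → 354 = 5
Total via 321: 2 + 5 = 7 s.

7 s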